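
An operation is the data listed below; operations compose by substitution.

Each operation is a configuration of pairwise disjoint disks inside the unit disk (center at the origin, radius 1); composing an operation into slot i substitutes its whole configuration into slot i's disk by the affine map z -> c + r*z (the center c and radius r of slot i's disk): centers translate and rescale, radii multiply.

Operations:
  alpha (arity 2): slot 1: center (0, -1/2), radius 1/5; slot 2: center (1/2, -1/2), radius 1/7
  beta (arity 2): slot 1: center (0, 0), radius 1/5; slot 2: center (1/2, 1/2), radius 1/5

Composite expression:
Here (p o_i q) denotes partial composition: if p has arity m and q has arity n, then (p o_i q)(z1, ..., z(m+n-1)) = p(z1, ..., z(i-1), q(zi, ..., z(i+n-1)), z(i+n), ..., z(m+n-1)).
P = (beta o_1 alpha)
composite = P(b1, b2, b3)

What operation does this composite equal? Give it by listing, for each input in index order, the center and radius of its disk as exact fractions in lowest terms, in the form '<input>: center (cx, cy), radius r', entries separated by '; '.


b1: center (0, -1/10), radius 1/25; b2: center (1/10, -1/10), radius 1/35; b3: center (1/2, 1/2), radius 1/5

Nesting under beta composes maps z -> c + r*z down each b-path.
for b1, the 2-step affine chain lands on center (0, -1/10), radius 1/25
for b2, the 2-step affine chain lands on center (1/10, -1/10), radius 1/35
for b3, the 1-step affine chain lands on center (1/2, 1/2), radius 1/5


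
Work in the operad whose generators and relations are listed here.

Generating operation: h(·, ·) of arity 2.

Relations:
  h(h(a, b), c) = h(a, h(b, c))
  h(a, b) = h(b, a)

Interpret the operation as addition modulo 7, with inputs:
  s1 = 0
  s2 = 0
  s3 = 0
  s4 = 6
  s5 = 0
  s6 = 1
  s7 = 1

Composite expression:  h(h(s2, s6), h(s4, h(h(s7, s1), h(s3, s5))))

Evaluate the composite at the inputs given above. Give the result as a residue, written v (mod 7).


h(s2, s6) = 1
h(s7, s1) = 1
h(s3, s5) = 0
h(h(s7, s1), h(s3, s5)) = 1
h(s4, h(h(s7, s1), h(s3, s5))) = 0
h(h(s2, s6), h(s4, h(h(s7, s1), h(s3, s5)))) = 1

1 (mod 7)


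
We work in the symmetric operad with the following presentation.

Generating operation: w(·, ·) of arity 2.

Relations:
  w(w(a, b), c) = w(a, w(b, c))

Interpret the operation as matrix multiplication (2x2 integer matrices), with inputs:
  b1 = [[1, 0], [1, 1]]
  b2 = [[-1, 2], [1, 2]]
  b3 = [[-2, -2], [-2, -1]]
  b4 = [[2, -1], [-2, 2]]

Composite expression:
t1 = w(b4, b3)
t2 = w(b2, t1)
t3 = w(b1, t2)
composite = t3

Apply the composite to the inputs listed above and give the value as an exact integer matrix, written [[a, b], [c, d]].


[[2, 7], [0, 8]]

w(b4, b3) = [[-2, -3], [0, 2]]
w(b2, w(b4, b3)) = [[2, 7], [-2, 1]]
w(b1, w(b2, w(b4, b3))) = [[2, 7], [0, 8]]


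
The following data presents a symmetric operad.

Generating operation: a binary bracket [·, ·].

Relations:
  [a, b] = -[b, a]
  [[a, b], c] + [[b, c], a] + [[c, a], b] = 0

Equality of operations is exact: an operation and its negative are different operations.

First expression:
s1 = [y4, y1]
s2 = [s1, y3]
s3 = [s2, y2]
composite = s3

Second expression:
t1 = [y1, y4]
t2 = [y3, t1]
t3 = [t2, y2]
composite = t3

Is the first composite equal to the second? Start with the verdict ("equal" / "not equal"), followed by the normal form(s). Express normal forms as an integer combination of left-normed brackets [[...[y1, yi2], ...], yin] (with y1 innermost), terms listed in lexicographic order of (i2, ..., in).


equal; the common form is -[[[y1, y4], y3], y2]


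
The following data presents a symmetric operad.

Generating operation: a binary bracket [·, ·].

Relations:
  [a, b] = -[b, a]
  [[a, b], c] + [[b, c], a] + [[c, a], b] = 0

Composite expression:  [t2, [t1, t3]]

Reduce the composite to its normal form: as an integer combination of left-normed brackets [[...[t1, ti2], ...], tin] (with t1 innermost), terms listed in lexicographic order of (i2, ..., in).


-[[t1, t3], t2]

Expand each bracket as ab - ba; the t1-initial words give the coefficients.
Composite bracket: [t2, [t1, t3]]
Under [a, b] = ab - ba we get 4 signed associative words (2^2 = 4).
Keep just the words that open with t1:
  from t1t3t2, sign -1: term -[[t1, t3], t2]


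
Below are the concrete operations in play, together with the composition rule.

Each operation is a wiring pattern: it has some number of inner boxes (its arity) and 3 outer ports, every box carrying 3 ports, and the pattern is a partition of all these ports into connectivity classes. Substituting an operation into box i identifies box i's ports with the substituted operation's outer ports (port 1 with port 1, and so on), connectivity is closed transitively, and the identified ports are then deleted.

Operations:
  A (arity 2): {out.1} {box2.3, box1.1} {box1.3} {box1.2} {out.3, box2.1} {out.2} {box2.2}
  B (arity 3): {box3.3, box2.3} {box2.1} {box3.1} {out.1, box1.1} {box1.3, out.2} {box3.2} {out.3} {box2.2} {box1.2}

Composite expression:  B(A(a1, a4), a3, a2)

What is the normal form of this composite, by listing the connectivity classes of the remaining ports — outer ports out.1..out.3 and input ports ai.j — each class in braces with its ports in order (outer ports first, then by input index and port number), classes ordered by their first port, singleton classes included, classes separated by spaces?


{out.1} {out.2, a4.1} {out.3} {a1.1, a4.3} {a1.2} {a1.3} {a2.1} {a2.2} {a2.3, a3.3} {a3.1} {a3.2} {a4.2}

Two ports join when wires chain via B-identified ports.
stage A: inputs (a1, a4), connectivity {out.1} {out.2} {out.3, a4.1} {a1.1, a4.3} {a1.2} {a1.3} {a4.2}, out.j its boundary
stage B: inputs (a1, a4, a3, a2), connectivity {out.1} {out.2, a4.1} {out.3} {a1.1, a4.3} {a1.2} {a1.3} {a2.1} {a2.2} {a2.3, a3.3} {a3.1} {a3.2} {a4.2}, out.j its boundary


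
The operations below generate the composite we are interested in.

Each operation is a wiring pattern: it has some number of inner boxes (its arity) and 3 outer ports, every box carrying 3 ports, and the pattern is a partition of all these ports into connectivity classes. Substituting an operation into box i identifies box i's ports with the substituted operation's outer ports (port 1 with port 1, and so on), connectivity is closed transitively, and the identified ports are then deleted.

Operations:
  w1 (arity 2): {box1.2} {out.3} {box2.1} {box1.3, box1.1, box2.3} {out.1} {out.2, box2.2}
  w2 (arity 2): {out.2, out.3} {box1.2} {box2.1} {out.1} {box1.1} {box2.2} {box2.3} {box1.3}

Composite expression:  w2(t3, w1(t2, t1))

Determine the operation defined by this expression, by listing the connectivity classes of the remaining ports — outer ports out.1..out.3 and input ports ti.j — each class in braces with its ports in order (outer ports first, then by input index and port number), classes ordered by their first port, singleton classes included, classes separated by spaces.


{out.1} {out.2, out.3} {t1.1} {t1.2} {t1.3, t2.1, t2.3} {t2.2} {t3.1} {t3.2} {t3.3}

Two ports join when wires chain via w2-identified ports.
w1 over (t2, t1) gives {out.1} {out.2, t1.2} {out.3} {t1.1} {t1.3, t2.1, t2.3} {t2.2}, out.j being that stage's outer ports
w2 over (t3, t2, t1) gives {out.1} {out.2, out.3} {t1.1} {t1.2} {t1.3, t2.1, t2.3} {t2.2} {t3.1} {t3.2} {t3.3}, out.j being that stage's outer ports


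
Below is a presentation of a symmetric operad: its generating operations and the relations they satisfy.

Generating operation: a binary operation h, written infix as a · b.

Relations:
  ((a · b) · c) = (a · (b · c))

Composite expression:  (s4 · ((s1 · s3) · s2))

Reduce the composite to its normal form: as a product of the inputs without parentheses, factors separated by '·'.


The h-tree's shape is irrelevant; the s-reading-order decides.
(s1 · s3) reduces to s1 · s3
((s1 · s3) · s2) reduces to s1 · s3 · s2
(s4 · ((s1 · s3) · s2)) reduces to s4 · s1 · s3 · s2

s4 · s1 · s3 · s2


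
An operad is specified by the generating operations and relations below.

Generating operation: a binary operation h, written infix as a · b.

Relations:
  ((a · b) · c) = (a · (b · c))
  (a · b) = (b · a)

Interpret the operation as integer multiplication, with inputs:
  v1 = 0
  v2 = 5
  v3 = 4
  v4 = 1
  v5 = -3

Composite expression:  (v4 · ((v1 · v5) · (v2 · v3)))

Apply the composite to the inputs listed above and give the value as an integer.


0

(v1 · v5) = 0
(v2 · v3) = 20
((v1 · v5) · (v2 · v3)) = 0
(v4 · ((v1 · v5) · (v2 · v3))) = 0


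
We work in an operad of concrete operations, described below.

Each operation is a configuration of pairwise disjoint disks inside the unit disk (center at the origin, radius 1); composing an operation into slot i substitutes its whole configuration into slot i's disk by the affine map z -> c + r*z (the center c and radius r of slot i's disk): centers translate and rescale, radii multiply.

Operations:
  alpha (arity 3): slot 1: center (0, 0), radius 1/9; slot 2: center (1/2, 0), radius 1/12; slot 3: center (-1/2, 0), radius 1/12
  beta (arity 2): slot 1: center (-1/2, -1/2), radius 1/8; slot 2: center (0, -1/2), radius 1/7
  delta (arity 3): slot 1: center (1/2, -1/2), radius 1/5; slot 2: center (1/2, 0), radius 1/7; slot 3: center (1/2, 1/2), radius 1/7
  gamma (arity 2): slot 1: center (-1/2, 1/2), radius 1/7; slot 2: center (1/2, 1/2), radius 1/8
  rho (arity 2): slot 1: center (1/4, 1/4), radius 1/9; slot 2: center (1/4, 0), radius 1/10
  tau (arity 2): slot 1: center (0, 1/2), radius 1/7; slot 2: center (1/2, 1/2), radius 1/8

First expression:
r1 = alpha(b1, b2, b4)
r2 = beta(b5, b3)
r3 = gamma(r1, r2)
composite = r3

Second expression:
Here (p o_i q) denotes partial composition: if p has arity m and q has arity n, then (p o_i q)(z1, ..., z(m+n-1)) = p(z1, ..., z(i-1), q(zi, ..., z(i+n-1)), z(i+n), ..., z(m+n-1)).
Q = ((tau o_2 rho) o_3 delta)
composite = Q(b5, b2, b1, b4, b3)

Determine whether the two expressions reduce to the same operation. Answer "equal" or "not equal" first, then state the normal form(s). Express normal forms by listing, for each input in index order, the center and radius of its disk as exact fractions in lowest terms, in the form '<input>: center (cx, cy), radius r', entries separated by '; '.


In normal form, the first expression is b1: center (-1/2, 1/2), radius 1/63; b2: center (-3/7, 1/2), radius 1/84; b3: center (1/2, 7/16), radius 1/56; b4: center (-4/7, 1/2), radius 1/84; b5: center (7/16, 7/16), radius 1/64
In normal form, the second expression is b1: center (43/80, 79/160), radius 1/400; b2: center (17/32, 17/32), radius 1/72; b3: center (43/80, 81/160), radius 1/560; b4: center (43/80, 1/2), radius 1/560; b5: center (0, 1/2), radius 1/7
No match — not equal.

not equal — first b1: center (-1/2, 1/2), radius 1/63; b2: center (-3/7, 1/2), radius 1/84; b3: center (1/2, 7/16), radius 1/56; b4: center (-4/7, 1/2), radius 1/84; b5: center (7/16, 7/16), radius 1/64, second b1: center (43/80, 79/160), radius 1/400; b2: center (17/32, 17/32), radius 1/72; b3: center (43/80, 81/160), radius 1/560; b4: center (43/80, 1/2), radius 1/560; b5: center (0, 1/2), radius 1/7


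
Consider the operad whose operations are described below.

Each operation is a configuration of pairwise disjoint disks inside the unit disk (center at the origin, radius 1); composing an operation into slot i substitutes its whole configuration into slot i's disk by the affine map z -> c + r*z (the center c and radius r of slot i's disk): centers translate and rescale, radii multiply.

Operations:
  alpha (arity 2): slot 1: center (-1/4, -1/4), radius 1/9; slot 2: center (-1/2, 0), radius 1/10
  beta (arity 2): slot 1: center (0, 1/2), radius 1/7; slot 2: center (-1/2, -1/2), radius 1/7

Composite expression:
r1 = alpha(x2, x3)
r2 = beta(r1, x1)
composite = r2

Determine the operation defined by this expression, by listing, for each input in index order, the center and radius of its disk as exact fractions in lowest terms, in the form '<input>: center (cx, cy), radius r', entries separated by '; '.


x1: center (-1/2, -1/2), radius 1/7; x2: center (-1/28, 13/28), radius 1/63; x3: center (-1/14, 1/2), radius 1/70

Below beta, radii multiply path by path; the x-disk centers shift.
tracing x2 down its 2-map path: center (-1/28, 13/28), radius 1/63
tracing x3 down its 2-map path: center (-1/14, 1/2), radius 1/70
tracing x1 down its 1-map path: center (-1/2, -1/2), radius 1/7


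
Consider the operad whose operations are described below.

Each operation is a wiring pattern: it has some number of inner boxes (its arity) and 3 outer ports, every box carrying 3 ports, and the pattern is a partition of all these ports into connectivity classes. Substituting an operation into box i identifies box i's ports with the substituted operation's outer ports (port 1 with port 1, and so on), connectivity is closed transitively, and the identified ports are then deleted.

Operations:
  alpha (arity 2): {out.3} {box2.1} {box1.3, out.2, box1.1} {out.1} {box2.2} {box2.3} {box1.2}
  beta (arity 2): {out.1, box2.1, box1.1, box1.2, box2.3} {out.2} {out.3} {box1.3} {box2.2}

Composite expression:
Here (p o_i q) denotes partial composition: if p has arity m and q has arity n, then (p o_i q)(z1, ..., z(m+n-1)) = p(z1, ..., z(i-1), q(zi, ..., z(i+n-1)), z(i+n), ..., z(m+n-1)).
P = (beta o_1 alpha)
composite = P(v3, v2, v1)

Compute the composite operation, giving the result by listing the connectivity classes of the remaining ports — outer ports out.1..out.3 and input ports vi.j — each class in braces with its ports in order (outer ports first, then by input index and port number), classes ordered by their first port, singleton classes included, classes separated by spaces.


{out.1, v1.1, v1.3, v3.1, v3.3} {out.2} {out.3} {v1.2} {v2.1} {v2.2} {v2.3} {v3.2}

Substituting into beta glues patterns; closure does the rest.
after alpha, the pattern on (v3, v2) reads {out.1} {out.2, v3.1, v3.3} {out.3} {v2.1} {v2.2} {v2.3} {v3.2} (out.j = its outer ports)
after beta, the pattern on (v3, v2, v1) reads {out.1, v1.1, v1.3, v3.1, v3.3} {out.2} {out.3} {v1.2} {v2.1} {v2.2} {v2.3} {v3.2} (out.j = its outer ports)


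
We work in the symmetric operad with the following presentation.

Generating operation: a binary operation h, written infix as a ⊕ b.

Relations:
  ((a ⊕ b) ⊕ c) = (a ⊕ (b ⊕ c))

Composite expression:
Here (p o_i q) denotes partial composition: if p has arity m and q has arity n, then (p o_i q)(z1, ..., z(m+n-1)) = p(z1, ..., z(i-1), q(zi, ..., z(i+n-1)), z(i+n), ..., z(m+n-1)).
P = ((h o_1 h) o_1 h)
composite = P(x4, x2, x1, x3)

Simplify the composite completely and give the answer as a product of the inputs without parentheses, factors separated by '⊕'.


Under associativity of h, the answer is the x's in reading order.
(x4 ⊕ x2) collapses to x4 ⊕ x2
((x4 ⊕ x2) ⊕ x1) collapses to x4 ⊕ x2 ⊕ x1
(((x4 ⊕ x2) ⊕ x1) ⊕ x3) collapses to x4 ⊕ x2 ⊕ x1 ⊕ x3

x4 ⊕ x2 ⊕ x1 ⊕ x3


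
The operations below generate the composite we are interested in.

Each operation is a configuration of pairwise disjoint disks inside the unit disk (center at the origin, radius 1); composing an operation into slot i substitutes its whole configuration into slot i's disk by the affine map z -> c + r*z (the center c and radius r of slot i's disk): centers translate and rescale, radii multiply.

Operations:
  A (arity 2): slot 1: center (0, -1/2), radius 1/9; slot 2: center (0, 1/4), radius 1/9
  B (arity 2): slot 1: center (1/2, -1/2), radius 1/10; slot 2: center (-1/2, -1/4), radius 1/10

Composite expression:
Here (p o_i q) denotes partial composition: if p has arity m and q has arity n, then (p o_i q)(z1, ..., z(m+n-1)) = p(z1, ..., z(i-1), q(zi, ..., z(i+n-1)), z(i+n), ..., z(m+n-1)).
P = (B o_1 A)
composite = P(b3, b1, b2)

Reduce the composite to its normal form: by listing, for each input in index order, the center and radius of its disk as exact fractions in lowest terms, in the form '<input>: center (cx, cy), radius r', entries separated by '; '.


b1: center (1/2, -19/40), radius 1/90; b2: center (-1/2, -1/4), radius 1/10; b3: center (1/2, -11/20), radius 1/90

Below B, radii multiply path by path; the b-disk centers shift.
tracing b3 down its 2-map path: center (1/2, -11/20), radius 1/90
tracing b1 down its 2-map path: center (1/2, -19/40), radius 1/90
tracing b2 down its 1-map path: center (-1/2, -1/4), radius 1/10


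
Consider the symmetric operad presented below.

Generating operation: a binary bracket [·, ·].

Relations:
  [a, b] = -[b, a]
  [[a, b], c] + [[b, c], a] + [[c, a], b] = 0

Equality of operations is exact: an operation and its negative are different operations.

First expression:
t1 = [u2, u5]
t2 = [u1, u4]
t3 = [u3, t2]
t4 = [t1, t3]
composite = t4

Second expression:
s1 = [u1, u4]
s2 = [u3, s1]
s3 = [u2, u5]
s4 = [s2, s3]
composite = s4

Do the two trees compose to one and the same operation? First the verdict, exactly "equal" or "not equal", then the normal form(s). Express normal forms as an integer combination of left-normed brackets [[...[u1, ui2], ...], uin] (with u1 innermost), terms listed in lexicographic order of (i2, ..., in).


not equal — first [[[[u1, u4], u3], u2], u5] - [[[[u1, u4], u3], u5], u2], second -[[[[u1, u4], u3], u2], u5] + [[[[u1, u4], u3], u5], u2]

The first expression, normalized: [[[[u1, u4], u3], u2], u5] - [[[[u1, u4], u3], u5], u2]
The second expression, normalized: -[[[[u1, u4], u3], u2], u5] + [[[[u1, u4], u3], u5], u2]
They disagree, so not equal.


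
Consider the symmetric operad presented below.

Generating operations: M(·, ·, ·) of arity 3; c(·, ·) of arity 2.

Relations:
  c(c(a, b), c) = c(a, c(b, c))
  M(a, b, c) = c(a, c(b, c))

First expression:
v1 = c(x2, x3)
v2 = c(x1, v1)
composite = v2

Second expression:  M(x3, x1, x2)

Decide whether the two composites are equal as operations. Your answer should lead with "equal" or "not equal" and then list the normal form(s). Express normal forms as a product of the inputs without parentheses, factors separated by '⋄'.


The first expression, normalized: x1 ⋄ x2 ⋄ x3
The second expression, normalized: x3 ⋄ x1 ⋄ x2
Distinct normal forms: not equal.

not equal; first: x1 ⋄ x2 ⋄ x3; second: x3 ⋄ x1 ⋄ x2


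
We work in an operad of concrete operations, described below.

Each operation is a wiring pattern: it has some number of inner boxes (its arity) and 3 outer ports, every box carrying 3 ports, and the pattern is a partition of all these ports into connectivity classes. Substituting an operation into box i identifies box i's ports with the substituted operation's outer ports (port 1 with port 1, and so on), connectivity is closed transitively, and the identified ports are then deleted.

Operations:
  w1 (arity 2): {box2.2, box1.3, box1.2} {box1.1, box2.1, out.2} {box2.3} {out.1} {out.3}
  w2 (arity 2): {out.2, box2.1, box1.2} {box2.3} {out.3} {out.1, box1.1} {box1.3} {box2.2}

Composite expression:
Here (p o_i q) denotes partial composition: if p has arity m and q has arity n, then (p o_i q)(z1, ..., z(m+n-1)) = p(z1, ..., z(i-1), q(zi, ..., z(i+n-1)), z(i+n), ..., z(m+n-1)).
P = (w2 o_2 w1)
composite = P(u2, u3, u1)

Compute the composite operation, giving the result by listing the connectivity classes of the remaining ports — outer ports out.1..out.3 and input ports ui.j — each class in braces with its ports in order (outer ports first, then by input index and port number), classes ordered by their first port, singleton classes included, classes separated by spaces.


Connectivity passes through glued w2-boundaries; trace each wire chain.
stage w1: inputs (u3, u1), connectivity {out.1} {out.2, u1.1, u3.1} {out.3} {u1.2, u3.2, u3.3} {u1.3}, out.j its boundary
stage w2: inputs (u2, u3, u1), connectivity {out.1, u2.1} {out.2, u2.2} {out.3} {u1.1, u3.1} {u1.2, u3.2, u3.3} {u1.3} {u2.3}, out.j its boundary

{out.1, u2.1} {out.2, u2.2} {out.3} {u1.1, u3.1} {u1.2, u3.2, u3.3} {u1.3} {u2.3}


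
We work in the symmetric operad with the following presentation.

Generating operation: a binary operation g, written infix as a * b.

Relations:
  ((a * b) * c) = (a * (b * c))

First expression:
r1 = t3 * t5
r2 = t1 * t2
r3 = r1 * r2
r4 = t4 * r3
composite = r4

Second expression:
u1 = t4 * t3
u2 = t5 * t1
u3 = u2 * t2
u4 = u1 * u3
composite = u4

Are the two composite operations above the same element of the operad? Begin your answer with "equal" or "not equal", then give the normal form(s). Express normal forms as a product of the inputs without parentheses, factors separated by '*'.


The first composite normalizes to t4 * t3 * t5 * t1 * t2
The second composite normalizes to t4 * t3 * t5 * t1 * t2
One common form — equal.

equal; the common form is t4 * t3 * t5 * t1 * t2


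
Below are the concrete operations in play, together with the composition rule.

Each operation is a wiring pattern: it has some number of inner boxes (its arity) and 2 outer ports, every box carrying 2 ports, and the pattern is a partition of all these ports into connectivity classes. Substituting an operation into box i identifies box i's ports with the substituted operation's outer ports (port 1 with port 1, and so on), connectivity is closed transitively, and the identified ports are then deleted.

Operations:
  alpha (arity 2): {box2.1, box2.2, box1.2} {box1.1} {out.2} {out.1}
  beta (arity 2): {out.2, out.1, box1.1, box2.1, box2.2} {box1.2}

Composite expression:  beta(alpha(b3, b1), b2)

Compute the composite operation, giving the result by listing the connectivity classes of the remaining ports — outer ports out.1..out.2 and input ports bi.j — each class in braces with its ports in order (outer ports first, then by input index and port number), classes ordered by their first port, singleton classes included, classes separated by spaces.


Connectivity passes through glued beta-boundaries; trace each wire chain.
alpha over (b3, b1) gives {out.1} {out.2} {b1.1, b1.2, b3.2} {b3.1}, out.j being that stage's outer ports
beta over (b3, b1, b2) gives {out.1, out.2, b2.1, b2.2} {b1.1, b1.2, b3.2} {b3.1}, out.j being that stage's outer ports

{out.1, out.2, b2.1, b2.2} {b1.1, b1.2, b3.2} {b3.1}


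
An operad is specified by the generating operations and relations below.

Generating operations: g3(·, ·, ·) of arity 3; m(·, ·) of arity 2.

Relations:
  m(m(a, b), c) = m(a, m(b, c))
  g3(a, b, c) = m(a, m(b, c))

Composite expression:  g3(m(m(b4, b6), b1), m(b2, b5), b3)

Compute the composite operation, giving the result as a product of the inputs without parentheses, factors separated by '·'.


b4 · b6 · b1 · b2 · b5 · b3

The g3-tree's shape is irrelevant; the b-reading-order decides.
m(b4, b6) spells out as b4 · b6
m(m(b4, b6), b1) spells out as b4 · b6 · b1
m(b2, b5) spells out as b2 · b5
g3(m(m(b4, b6), b1), m(b2, b5), b3) spells out as b4 · b6 · b1 · b2 · b5 · b3


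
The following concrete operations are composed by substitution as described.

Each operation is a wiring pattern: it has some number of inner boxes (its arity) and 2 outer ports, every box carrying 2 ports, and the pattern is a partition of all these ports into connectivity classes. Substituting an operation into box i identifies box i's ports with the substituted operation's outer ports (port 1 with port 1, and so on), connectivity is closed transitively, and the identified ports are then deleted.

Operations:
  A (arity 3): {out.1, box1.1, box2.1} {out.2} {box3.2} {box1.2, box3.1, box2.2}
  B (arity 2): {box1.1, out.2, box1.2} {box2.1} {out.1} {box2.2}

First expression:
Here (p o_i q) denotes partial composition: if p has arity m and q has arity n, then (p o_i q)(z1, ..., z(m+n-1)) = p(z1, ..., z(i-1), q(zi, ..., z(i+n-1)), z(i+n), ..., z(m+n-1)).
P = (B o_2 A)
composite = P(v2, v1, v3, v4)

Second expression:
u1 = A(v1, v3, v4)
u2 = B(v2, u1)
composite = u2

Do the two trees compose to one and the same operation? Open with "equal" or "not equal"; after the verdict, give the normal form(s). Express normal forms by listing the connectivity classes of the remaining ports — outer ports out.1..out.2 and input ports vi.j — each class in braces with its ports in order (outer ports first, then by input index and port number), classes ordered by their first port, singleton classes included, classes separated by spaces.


equal; both compose to {out.1} {out.2, v2.1, v2.2} {v1.1, v3.1} {v1.2, v3.2, v4.1} {v4.2}

The first expression, normalized: {out.1} {out.2, v2.1, v2.2} {v1.1, v3.1} {v1.2, v3.2, v4.1} {v4.2}
The second expression, normalized: {out.1} {out.2, v2.1, v2.2} {v1.1, v3.1} {v1.2, v3.2, v4.1} {v4.2}
Same normal form: equal.


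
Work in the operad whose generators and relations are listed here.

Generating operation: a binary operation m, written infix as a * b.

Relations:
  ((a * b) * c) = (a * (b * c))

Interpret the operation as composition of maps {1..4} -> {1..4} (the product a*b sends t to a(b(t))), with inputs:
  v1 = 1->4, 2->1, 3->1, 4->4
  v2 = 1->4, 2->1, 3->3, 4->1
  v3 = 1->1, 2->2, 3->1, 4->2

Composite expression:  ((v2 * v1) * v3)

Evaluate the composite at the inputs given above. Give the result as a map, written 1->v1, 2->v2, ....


1->1, 2->4, 3->1, 4->4

(v2 * v1) = 1->1, 2->4, 3->4, 4->1
((v2 * v1) * v3) = 1->1, 2->4, 3->1, 4->4


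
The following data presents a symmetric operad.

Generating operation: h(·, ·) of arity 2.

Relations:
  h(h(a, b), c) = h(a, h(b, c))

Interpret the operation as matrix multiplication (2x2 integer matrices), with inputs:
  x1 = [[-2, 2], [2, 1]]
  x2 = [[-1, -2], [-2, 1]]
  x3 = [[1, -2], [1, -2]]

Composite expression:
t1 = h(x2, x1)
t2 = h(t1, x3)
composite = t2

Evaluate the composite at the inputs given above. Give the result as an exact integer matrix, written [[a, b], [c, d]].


[[-6, 12], [3, -6]]

h(x2, x1) = [[-2, -4], [6, -3]]
h(h(x2, x1), x3) = [[-6, 12], [3, -6]]


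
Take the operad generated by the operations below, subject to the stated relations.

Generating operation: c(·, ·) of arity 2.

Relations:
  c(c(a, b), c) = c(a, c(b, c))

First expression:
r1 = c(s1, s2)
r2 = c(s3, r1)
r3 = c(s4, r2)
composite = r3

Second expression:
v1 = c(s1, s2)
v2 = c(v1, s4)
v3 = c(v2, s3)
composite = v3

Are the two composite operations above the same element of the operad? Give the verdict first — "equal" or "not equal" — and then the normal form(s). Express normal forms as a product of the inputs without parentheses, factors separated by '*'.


not equal; first: s4 * s3 * s1 * s2; second: s1 * s2 * s4 * s3

In normal form, the first expression is s4 * s3 * s1 * s2
In normal form, the second expression is s1 * s2 * s4 * s3
No match — not equal.


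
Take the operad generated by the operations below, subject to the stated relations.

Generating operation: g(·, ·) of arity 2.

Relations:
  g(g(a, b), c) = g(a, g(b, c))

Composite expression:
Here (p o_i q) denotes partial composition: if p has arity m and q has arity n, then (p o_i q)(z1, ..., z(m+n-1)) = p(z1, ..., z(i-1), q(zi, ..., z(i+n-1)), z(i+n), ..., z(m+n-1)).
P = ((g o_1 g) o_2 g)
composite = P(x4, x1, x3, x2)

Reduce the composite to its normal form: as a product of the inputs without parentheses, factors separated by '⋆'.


x4 ⋆ x1 ⋆ x3 ⋆ x2

The g-tree's shape is irrelevant; the x-reading-order decides.
g(x1, x3) flattens to x1 ⋆ x3
g(x4, g(x1, x3)) flattens to x4 ⋆ x1 ⋆ x3
g(g(x4, g(x1, x3)), x2) flattens to x4 ⋆ x1 ⋆ x3 ⋆ x2


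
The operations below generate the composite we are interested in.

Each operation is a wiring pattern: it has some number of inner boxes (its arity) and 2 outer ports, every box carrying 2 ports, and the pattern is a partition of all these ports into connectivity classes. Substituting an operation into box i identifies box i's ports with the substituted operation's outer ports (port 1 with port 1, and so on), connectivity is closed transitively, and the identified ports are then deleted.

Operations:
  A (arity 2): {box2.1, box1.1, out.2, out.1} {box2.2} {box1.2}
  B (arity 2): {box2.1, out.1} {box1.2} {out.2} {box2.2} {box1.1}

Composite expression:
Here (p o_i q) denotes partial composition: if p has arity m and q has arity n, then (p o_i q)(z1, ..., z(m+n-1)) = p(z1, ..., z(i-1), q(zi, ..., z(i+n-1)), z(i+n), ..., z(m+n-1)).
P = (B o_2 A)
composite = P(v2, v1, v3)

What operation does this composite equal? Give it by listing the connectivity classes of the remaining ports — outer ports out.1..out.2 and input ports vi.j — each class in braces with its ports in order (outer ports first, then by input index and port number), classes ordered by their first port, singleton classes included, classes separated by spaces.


After gluing at B, chains via deleted ports link the v-ports.
A over (v1, v3) gives {out.1, out.2, v1.1, v3.1} {v1.2} {v3.2}, out.j being that stage's outer ports
B over (v2, v1, v3) gives {out.1, v1.1, v3.1} {out.2} {v1.2} {v2.1} {v2.2} {v3.2}, out.j being that stage's outer ports

{out.1, v1.1, v3.1} {out.2} {v1.2} {v2.1} {v2.2} {v3.2}


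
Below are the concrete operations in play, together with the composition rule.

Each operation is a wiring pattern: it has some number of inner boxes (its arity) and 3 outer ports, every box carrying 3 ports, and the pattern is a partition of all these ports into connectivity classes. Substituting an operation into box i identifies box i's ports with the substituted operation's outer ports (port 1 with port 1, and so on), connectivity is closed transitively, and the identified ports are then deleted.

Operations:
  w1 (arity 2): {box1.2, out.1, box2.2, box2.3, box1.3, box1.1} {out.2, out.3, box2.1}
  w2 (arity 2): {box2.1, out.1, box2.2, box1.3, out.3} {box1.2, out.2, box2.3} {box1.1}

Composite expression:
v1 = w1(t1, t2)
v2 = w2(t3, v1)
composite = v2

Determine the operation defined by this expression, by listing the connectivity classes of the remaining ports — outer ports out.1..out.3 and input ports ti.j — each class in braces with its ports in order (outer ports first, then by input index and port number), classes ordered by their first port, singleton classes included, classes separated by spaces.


{out.1, out.2, out.3, t1.1, t1.2, t1.3, t2.1, t2.2, t2.3, t3.2, t3.3} {t3.1}

Treat the ports identified at w2 as solder joints: merge, then drop.
w1 over (t1, t2) gives {out.1, t1.1, t1.2, t1.3, t2.2, t2.3} {out.2, out.3, t2.1}, out.j being that stage's outer ports
w2 over (t3, t1, t2) gives {out.1, out.2, out.3, t1.1, t1.2, t1.3, t2.1, t2.2, t2.3, t3.2, t3.3} {t3.1}, out.j being that stage's outer ports


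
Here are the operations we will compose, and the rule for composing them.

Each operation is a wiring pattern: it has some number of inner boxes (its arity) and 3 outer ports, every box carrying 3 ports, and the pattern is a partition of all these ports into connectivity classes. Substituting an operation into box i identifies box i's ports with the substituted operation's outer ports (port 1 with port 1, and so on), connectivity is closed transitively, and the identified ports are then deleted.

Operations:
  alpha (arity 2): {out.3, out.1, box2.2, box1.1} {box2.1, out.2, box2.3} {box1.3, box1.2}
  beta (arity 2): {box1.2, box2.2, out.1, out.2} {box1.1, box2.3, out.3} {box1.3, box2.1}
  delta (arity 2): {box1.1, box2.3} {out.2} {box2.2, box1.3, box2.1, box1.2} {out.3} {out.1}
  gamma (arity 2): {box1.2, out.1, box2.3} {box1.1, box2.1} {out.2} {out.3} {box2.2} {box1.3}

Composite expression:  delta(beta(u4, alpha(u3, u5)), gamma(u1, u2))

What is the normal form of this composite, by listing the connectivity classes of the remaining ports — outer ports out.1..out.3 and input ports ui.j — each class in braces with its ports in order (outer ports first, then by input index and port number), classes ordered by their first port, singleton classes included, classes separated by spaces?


{out.1} {out.2} {out.3} {u1.1, u2.1} {u1.2, u2.3, u3.1, u4.1, u4.2, u4.3, u5.1, u5.2, u5.3} {u1.3} {u2.2} {u3.2, u3.3}

Substituting into delta glues patterns; closure does the rest.
the subtree at alpha composes to {out.1, out.3, u3.1, u5.2} {out.2, u5.1, u5.3} {u3.2, u3.3} on (u3, u5); out.j = own outer ports
the subtree at beta composes to {out.1, out.2, u4.2, u5.1, u5.3} {out.3, u3.1, u4.1, u4.3, u5.2} {u3.2, u3.3} on (u4, u3, u5); out.j = own outer ports
the subtree at gamma composes to {out.1, u1.2, u2.3} {out.2} {out.3} {u1.1, u2.1} {u1.3} {u2.2} on (u1, u2); out.j = own outer ports
the subtree at delta composes to {out.1} {out.2} {out.3} {u1.1, u2.1} {u1.2, u2.3, u3.1, u4.1, u4.2, u4.3, u5.1, u5.2, u5.3} {u1.3} {u2.2} {u3.2, u3.3} on (u4, u3, u5, u1, u2); out.j = own outer ports


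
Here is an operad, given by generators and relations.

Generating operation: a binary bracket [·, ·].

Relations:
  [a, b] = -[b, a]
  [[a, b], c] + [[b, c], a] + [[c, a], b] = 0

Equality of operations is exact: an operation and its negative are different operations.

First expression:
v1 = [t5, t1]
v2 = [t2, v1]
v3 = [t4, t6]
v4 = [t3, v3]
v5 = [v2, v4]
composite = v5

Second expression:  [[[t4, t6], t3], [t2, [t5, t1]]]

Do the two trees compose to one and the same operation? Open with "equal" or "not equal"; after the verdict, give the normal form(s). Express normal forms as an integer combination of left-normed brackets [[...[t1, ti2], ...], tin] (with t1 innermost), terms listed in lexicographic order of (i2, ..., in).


The first composite normalizes to [[[[[t1, t5], t2], t3], t4], t6] - [[[[[t1, t5], t2], t3], t6], t4] - [[[[[t1, t5], t2], t4], t6], t3] + [[[[[t1, t5], t2], t6], t4], t3]
The second composite normalizes to [[[[[t1, t5], t2], t3], t4], t6] - [[[[[t1, t5], t2], t3], t6], t4] - [[[[[t1, t5], t2], t4], t6], t3] + [[[[[t1, t5], t2], t6], t4], t3]
The forms coincide; equal.

equal — both sides give [[[[[t1, t5], t2], t3], t4], t6] - [[[[[t1, t5], t2], t3], t6], t4] - [[[[[t1, t5], t2], t4], t6], t3] + [[[[[t1, t5], t2], t6], t4], t3]


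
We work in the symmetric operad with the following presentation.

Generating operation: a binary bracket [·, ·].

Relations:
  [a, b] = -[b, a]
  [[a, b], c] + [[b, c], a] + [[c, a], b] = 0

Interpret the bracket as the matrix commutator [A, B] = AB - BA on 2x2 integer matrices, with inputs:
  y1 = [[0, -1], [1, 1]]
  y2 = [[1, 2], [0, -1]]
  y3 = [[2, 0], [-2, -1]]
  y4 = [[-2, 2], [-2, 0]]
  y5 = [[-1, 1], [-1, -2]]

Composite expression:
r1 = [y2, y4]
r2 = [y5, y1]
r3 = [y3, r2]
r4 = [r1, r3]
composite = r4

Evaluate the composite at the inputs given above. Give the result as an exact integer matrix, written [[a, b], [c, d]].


[y2, y4] = [[-4, 8], [4, 4]]
[y5, y1] = [[0, 0], [0, 0]]
[y3, [y5, y1]] = [[0, 0], [0, 0]]
[[y2, y4], [y3, [y5, y1]]] = [[0, 0], [0, 0]]

[[0, 0], [0, 0]]


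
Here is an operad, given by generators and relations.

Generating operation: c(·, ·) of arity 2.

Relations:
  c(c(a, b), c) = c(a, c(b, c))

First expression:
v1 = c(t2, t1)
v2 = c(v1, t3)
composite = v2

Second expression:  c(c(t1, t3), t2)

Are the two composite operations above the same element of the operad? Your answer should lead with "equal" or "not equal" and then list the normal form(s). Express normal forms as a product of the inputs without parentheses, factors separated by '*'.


not equal; first: t2 * t1 * t3; second: t1 * t3 * t2


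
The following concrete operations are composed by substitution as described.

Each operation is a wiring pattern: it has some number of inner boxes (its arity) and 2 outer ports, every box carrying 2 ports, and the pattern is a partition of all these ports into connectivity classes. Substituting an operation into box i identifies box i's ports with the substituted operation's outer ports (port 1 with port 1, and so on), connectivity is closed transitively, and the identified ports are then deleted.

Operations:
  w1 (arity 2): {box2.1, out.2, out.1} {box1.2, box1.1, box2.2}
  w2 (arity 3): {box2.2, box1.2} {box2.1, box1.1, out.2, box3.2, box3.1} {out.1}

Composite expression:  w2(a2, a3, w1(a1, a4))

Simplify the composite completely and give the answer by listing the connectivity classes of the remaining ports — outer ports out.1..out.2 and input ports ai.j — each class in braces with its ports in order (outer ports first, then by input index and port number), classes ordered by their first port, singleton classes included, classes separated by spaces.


{out.1} {out.2, a2.1, a3.1, a4.1} {a1.1, a1.2, a4.2} {a2.2, a3.2}

Reachability decides: close wires over w2-identified ports.
stage w1: inputs (a1, a4), connectivity {out.1, out.2, a4.1} {a1.1, a1.2, a4.2}, out.j its boundary
stage w2: inputs (a2, a3, a1, a4), connectivity {out.1} {out.2, a2.1, a3.1, a4.1} {a1.1, a1.2, a4.2} {a2.2, a3.2}, out.j its boundary


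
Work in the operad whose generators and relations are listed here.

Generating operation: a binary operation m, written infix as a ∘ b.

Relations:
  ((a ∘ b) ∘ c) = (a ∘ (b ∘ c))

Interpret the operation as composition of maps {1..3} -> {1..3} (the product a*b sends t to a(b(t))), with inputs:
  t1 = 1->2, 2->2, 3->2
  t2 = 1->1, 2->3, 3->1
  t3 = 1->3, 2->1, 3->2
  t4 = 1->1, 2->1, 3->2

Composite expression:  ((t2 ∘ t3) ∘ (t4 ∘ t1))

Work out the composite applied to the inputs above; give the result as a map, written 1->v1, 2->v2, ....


(t2 ∘ t3) = 1->1, 2->1, 3->3
(t4 ∘ t1) = 1->1, 2->1, 3->1
((t2 ∘ t3) ∘ (t4 ∘ t1)) = 1->1, 2->1, 3->1

1->1, 2->1, 3->1


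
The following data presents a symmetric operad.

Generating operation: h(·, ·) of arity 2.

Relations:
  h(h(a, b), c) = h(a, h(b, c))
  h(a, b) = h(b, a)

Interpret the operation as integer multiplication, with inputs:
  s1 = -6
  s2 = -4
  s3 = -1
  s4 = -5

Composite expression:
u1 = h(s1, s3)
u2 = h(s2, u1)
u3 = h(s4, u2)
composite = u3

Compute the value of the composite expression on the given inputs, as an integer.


120

h(s1, s3) = 6
h(s2, h(s1, s3)) = -24
h(s4, h(s2, h(s1, s3))) = 120


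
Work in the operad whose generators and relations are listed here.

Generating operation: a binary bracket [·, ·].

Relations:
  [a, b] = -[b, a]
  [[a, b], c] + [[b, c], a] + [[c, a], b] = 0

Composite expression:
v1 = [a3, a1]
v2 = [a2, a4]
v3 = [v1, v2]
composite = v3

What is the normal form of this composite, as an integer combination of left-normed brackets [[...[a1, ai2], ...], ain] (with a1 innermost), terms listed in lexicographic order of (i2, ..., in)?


-[[[a1, a3], a2], a4] + [[[a1, a3], a4], a2]

Expand each bracket as ab - ba; the a1-initial words give the coefficients.
Composite bracket: [[a3, a1], [a2, a4]]
Full expansion: 8 signed words from ab - ba (2^3 = 8).
Keep just the words that open with a1:
  from a1a3a2a4, sign -1: term -[[[a1, a3], a2], a4]
  from a1a3a4a2, sign +1: term +[[[a1, a3], a4], a2]


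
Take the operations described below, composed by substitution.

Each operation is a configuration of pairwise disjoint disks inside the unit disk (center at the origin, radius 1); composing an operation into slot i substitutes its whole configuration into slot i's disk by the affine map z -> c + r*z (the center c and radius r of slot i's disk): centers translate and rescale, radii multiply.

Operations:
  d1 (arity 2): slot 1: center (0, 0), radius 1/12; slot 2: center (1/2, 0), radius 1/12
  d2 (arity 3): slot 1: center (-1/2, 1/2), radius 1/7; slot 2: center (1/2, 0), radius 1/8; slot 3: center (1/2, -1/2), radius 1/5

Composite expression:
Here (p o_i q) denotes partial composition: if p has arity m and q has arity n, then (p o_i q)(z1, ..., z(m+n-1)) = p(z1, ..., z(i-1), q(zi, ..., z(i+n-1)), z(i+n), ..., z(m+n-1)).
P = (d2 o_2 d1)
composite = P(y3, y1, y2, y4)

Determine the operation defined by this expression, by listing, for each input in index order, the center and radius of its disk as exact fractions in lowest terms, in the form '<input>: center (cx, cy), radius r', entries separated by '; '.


y1: center (1/2, 0), radius 1/96; y2: center (9/16, 0), radius 1/96; y3: center (-1/2, 1/2), radius 1/7; y4: center (1/2, -1/2), radius 1/5

Below d2, radii multiply path by path; the y-disk centers shift.
input y3: applying the 1 nested substitution gives center (-1/2, 1/2), radius 1/7
input y1: applying the 2 nested substitutions gives center (1/2, 0), radius 1/96
input y2: applying the 2 nested substitutions gives center (9/16, 0), radius 1/96
input y4: applying the 1 nested substitution gives center (1/2, -1/2), radius 1/5
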